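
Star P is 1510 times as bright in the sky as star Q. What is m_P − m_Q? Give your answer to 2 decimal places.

m_P − m_Q ≈ -7.95

Pogson: Δm = −2.5 log₁₀(ratio) = −2.5 log₁₀(1510) = −2.5 × 3.1790 = -7.947
Star P is brighter, so it has the smaller magnitude: the difference is negative.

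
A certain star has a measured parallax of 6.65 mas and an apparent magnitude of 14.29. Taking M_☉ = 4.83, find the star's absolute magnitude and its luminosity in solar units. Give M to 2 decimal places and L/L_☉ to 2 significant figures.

d = 1/p = 1000/6.65 mas = 150.4 pc
M = m − 5 log₁₀ d + 5 = 14.29 − 5·2.1772 + 5 = 8.404
M − M_☉ = 8.404 − 4.83 = 3.574
L/L_☉ = 10^(−0.4 × 3.574) = 0.03718

M ≈ 8.40; L/L_☉ ≈ 0.037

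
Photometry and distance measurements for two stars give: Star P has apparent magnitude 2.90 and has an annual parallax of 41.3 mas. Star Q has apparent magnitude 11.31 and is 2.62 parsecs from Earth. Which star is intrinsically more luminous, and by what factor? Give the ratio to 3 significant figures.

Star P: p = 41.3 mas = 0.0413″ → d = 1/p = 24.21 pc
Star P: M = m − 5 log₁₀ d + 5 = 2.90 − 5·1.3840 + 5 = 0.980
Star Q: M = m − 5 log₁₀ d + 5 = 11.31 − 5·0.4183 + 5 = 14.218
ΔM = M_P − M_Q = 0.980 − (14.218) = -13.239; smaller M is more luminous → Star P.
L ratio = 10^(0.4 |ΔM|) = 10^5.295 = 197500

Star P is more luminous, by a factor of 197000.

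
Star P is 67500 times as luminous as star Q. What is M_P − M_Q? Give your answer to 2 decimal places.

Pogson: ΔM = −2.5 log₁₀(ratio) = −2.5 log₁₀(67500) = −2.5 × 4.8293 = -12.073
Star P is brighter, so it has the smaller magnitude: the difference is negative.

M_P − M_Q ≈ -12.07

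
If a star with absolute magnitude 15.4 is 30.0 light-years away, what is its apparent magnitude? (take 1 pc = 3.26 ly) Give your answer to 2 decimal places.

m ≈ 15.22

d = 30.0 ly / 3.26 = 9.202 pc
m = M + 5 log₁₀ d − 5 = 15.4 + 5·0.9639 − 5 = 15.220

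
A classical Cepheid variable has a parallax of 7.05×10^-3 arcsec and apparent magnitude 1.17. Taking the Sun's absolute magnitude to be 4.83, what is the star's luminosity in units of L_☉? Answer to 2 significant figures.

d = 1/p = 1/7.05×10^-3″ = 141.8 pc
M = m − 5 log₁₀ d + 5 = 1.17 − 5·2.1518 + 5 = -4.589
M − M_☉ = -4.589 − 4.83 = -9.419
L/L_☉ = 10^(−0.4 × -9.419) = 5856

L/L_☉ ≈ 5900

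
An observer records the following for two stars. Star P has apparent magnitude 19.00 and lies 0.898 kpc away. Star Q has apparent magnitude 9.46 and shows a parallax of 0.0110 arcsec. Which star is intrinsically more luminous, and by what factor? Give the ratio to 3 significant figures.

Star Q is more luminous, by a factor of 67.1.

Star P: d = 0.898 kpc = 898.0 pc
Star P: M = m − 5 log₁₀ d + 5 = 19.00 − 5·2.9533 + 5 = 9.234
Star Q: d = 1/p = 1/0.0110″ = 90.91 pc
Star Q: M = m − 5 log₁₀ d + 5 = 9.46 − 5·1.9586 + 5 = 4.667
ΔM = M_P − M_Q = 9.234 − (4.667) = 4.567; smaller M is more luminous → Star Q.
L ratio = 10^(0.4 |ΔM|) = 10^1.827 = 67.09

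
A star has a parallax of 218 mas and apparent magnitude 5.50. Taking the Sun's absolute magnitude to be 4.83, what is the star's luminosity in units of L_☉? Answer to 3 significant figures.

L/L_☉ ≈ 0.114

d = 1/p = 1000/218 mas = 4.587 pc
M = m − 5 log₁₀ d + 5 = 5.50 − 5·0.6615 + 5 = 7.192
M − M_☉ = 7.192 − 4.83 = 2.362
L/L_☉ = 10^(−0.4 × 2.362) = 0.1135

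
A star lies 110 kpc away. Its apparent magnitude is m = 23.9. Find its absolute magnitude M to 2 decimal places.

M ≈ 3.69

d = 110 kpc = 110000 pc
5 log₁₀(d/10 pc) = 5 log₁₀(110000) − 5 = 20.207
M = m − 5 log₁₀(d/10) = 23.9 − 20.207 = 3.693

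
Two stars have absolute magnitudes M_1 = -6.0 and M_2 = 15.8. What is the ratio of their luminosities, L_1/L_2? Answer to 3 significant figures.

ΔM = M_1 − M_2 = -21.8
L_1/L_2 = 10^(−0.4 ΔM) = 10^8.720 = 5.248×10^8

L_1/L_2 ≈ 5.25×10^8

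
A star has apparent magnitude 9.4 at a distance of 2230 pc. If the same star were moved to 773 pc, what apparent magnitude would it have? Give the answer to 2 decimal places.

m ≈ 7.10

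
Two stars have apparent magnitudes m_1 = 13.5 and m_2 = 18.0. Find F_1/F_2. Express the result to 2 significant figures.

Magnitude difference = -4.5
Flux ratio = 10^(−0.4 Δm) = 10^(−0.4 × -4.5) = 10^1.800 = 63.10

F_1/F_2 ≈ 63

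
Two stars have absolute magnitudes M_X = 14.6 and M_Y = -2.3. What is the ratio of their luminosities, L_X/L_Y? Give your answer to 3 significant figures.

L_X/L_Y ≈ 1.74×10^-7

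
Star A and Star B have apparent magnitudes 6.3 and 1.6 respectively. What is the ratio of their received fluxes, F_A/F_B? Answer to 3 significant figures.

F_A/F_B ≈ 0.0132

Δm = 6.3 − (1.6) = 4.7
Flux ratio = 10^(−0.4 Δm) = 10^(−0.4 × 4.7) = 10^-1.880 = 0.01318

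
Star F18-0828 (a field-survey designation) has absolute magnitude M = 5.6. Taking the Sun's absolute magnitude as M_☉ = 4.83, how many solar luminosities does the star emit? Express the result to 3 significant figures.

M − M_☉ = 5.6 − 4.83 = 0.770
L/L_☉ = 10^(−0.4 (M − M_☉)) = 10^-0.308 = 0.4920

L/L_☉ ≈ 0.492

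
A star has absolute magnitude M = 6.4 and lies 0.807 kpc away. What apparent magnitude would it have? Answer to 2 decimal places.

d = 0.807 kpc = 807.0 pc
m = M + 5 log₁₀ d − 5 = 6.4 + 5·2.9069 − 5 = 15.934

m ≈ 15.93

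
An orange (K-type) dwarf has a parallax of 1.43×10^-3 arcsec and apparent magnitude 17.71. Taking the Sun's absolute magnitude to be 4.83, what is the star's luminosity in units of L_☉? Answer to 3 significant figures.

L/L_☉ ≈ 0.0345

d = 1/p = 1/1.43×10^-3″ = 699.3 pc
M = m − 5 log₁₀ d + 5 = 17.71 − 5·2.8447 + 5 = 8.487
M − M_☉ = 8.487 − 4.83 = 3.657
L/L_☉ = 10^(−0.4 × 3.657) = 0.03446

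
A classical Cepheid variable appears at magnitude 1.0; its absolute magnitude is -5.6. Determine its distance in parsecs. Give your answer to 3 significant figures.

d ≈ 209 pc

Distance modulus: m − M = 1.0 − (-5.6) = 6.600
m − M = 5 log₁₀ d − 5
log₁₀ d = (m − M)/5 + 1 = 2.3200
d = 10^2.3200 = 208.9 pc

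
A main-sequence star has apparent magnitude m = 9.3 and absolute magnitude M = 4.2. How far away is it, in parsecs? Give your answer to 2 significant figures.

d ≈ 100 pc

μ = m − M = 5.100
m − M = 5 log₁₀ d − 5
log₁₀ d = (m − M)/5 + 1 = 2.0200
d = 10^2.0200 = 104.7 pc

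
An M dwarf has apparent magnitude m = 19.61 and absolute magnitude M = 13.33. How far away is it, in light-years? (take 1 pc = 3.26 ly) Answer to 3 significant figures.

d ≈ 588 ly

Distance modulus: m − M = 19.61 − (13.33) = 6.280
m − M = 5 log₁₀ d − 5
log₁₀ d = (m − M)/5 + 1 = 2.2560
d = 10^2.2560 = 180.3 pc
= 587.8 ly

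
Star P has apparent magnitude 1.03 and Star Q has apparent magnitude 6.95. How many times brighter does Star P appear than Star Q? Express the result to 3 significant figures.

233

Magnitude difference = -5.92
Flux ratio = 10^(−0.4 Δm) = 10^(−0.4 × -5.92) = 10^2.368 = 233.3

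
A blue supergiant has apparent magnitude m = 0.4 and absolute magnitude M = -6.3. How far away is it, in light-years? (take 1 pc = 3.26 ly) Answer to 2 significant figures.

d ≈ 710 ly

Distance modulus: m − M = 0.4 − (-6.3) = 6.700
m − M = 5 log₁₀ d − 5
log₁₀ d = (m − M)/5 + 1 = 2.3400
d = 10^2.3400 = 218.8 pc
= 713.2 ly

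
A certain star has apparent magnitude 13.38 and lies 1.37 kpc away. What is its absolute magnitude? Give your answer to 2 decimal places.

M ≈ 2.70

d = 1.37 kpc = 1370 pc
5 log₁₀(d/10 pc) = 5 log₁₀(1370) − 5 = 10.684
M = m − 5 log₁₀(d/10) = 13.38 − 10.684 = 2.696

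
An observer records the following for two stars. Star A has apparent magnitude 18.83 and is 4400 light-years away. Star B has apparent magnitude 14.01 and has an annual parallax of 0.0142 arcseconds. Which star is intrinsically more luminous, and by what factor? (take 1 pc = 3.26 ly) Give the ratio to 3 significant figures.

Star A: d = 4400 ly / 3.26 = 1350 pc
Star A: M = m − 5 log₁₀ d + 5 = 18.83 − 5·3.1302 + 5 = 8.179
Star B: d = 1/p = 1/0.0142″ = 70.42 pc
Star B: M = m − 5 log₁₀ d + 5 = 14.01 − 5·1.8477 + 5 = 9.771
ΔM = M_A − M_B = 8.179 − (9.771) = -1.593; smaller M is more luminous → Star A.
L ratio = 10^(0.4 |ΔM|) = 10^0.637 = 4.336

Star A is more luminous, by a factor of 4.34.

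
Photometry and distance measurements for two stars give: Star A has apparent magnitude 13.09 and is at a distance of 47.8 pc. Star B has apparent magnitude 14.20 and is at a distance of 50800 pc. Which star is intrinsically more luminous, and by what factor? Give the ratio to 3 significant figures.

Star A: M = m − 5 log₁₀ d + 5 = 13.09 − 5·1.6794 + 5 = 9.693
Star B: M = m − 5 log₁₀ d + 5 = 14.20 − 5·4.7059 + 5 = -4.329
ΔM = M_A − M_B = 9.693 − (-4.329) = 14.022; smaller M is more luminous → Star B.
L ratio = 10^(0.4 |ΔM|) = 10^5.609 = 406300

Star B is more luminous, by a factor of 406000.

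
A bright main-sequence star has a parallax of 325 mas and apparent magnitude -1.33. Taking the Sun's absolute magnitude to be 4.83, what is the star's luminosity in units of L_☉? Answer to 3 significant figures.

L/L_☉ ≈ 27.6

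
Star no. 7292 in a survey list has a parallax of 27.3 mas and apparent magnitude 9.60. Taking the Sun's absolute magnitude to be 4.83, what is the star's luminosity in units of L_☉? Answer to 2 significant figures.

d = 1/p = 1000/27.3 mas = 36.63 pc
M = m − 5 log₁₀ d + 5 = 9.60 − 5·1.5638 + 5 = 6.781
M − M_☉ = 6.781 − 4.83 = 1.951
L/L_☉ = 10^(−0.4 × 1.951) = 0.1658

L/L_☉ ≈ 0.17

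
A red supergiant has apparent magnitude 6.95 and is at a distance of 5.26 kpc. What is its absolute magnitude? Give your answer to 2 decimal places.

d = 5.26 kpc = 5260 pc
5 log₁₀(d/10 pc) = 5 log₁₀(5260) − 5 = 13.605
M = m − 5 log₁₀(d/10) = 6.95 − 13.605 = -6.655

M ≈ -6.65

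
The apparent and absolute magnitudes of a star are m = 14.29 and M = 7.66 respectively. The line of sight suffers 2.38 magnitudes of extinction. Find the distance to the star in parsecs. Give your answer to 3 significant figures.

m − M = 5 log₁₀(d/10 pc) + A  ⇒  14.29 − (7.66) − 2.38 = 5 log₁₀(d/10)
4.250 = 5 log₁₀(d/10)
log₁₀ d = (m − M − A)/5 + 1 = 1.8500
d = 10^1.8500 = 70.79 pc

d ≈ 70.8 pc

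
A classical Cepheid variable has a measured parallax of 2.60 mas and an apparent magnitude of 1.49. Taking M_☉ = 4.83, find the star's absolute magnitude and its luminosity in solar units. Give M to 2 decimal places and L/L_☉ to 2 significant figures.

d = 1/p = 1000/2.60 mas = 384.6 pc
M = m − 5 log₁₀ d + 5 = 1.49 − 5·2.5850 + 5 = -6.435
M − M_☉ = -6.435 − 4.83 = -11.265
L/L_☉ = 10^(−0.4 × -11.265) = 32070

M ≈ -6.44; L/L_☉ ≈ 32000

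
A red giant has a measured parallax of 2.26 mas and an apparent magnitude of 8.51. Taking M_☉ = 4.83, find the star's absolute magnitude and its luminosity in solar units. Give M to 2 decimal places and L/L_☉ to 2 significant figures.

M ≈ 0.28; L/L_☉ ≈ 66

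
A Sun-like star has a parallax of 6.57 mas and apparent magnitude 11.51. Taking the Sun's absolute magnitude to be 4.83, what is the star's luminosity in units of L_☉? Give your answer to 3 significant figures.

d = 1/p = 1000/6.57 mas = 152.2 pc
M = m − 5 log₁₀ d + 5 = 11.51 − 5·2.1824 + 5 = 5.598
M − M_☉ = 5.598 − 4.83 = 0.768
L/L_☉ = 10^(−0.4 × 0.768) = 0.4930

L/L_☉ ≈ 0.493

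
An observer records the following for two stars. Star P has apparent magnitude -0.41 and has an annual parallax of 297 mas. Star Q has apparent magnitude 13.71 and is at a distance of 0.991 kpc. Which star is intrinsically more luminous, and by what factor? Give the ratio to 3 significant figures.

Star P is more luminous, by a factor of 5.13.

Star P: p = 297 mas = 0.297″ → d = 1/p = 3.367 pc
Star P: M = m − 5 log₁₀ d + 5 = -0.41 − 5·0.5272 + 5 = 1.954
Star Q: d = 0.991 kpc = 991.0 pc
Star Q: M = m − 5 log₁₀ d + 5 = 13.71 − 5·2.9961 + 5 = 3.730
ΔM = M_P − M_Q = 1.954 − (3.730) = -1.776; smaller M is more luminous → Star P.
L ratio = 10^(0.4 |ΔM|) = 10^0.710 = 5.133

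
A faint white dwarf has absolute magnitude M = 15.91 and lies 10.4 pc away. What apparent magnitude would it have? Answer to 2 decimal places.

m = M + 5 log₁₀ d − 5 = 15.91 + 5·1.0170 − 5 = 15.995

m ≈ 16.00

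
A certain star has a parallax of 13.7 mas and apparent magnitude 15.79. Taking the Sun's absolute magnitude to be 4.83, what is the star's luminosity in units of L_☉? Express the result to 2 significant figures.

L/L_☉ ≈ 2.2×10^-3

d = 1/p = 1000/13.7 mas = 72.99 pc
M = m − 5 log₁₀ d + 5 = 15.79 − 5·1.8633 + 5 = 11.474
M − M_☉ = 11.474 − 4.83 = 6.644
L/L_☉ = 10^(−0.4 × 6.644) = 2.201×10^-3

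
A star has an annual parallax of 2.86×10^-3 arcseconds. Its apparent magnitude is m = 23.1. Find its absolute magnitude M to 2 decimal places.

M ≈ 15.38

d = 1/p = 1/2.86×10^-3″ = 349.7 pc
5 log₁₀(d/10 pc) = 5 log₁₀(349.7) − 5 = 7.718
M = m − 5 log₁₀(d/10) = 23.1 − 7.718 = 15.382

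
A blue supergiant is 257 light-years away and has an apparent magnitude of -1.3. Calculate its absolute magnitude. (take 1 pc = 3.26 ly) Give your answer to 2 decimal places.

M ≈ -5.78

d = 257 ly / 3.26 = 78.83 pc
5 log₁₀(d/10 pc) = 5 log₁₀(78.83) − 5 = 4.484
M = m − 5 log₁₀(d/10) = -1.3 − 4.484 = -5.784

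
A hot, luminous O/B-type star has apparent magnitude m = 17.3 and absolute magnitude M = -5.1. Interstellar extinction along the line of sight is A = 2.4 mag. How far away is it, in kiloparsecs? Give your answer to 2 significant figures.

d ≈ 100 kpc

m − M = 5 log₁₀(d/10 pc) + A  ⇒  17.3 − (-5.1) − 2.4 = 5 log₁₀(d/10)
20.000 = 5 log₁₀(d/10)
log₁₀ d = (m − M − A)/5 + 1 = 5.0000
d = 10^5.0000 = 100000 pc
= 100.0 kpc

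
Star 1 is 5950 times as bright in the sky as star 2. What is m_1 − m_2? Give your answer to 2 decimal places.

m_1 − m_2 ≈ -9.44

Pogson: Δm = −2.5 log₁₀(ratio) = −2.5 log₁₀(5950) = −2.5 × 3.7745 = -9.436
Star 1 is brighter, so it has the smaller magnitude: the difference is negative.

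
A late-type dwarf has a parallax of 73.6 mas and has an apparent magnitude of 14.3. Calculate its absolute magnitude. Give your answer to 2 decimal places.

p = 73.6 mas = 0.0736″ → d = 1/p = 13.59 pc
5 log₁₀(d/10 pc) = 5 log₁₀(13.59) − 5 = 0.666
M = m − 5 log₁₀(d/10) = 14.3 − 0.666 = 13.634

M ≈ 13.63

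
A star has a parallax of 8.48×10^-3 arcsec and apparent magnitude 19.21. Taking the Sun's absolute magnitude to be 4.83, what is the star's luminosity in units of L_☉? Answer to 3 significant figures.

L/L_☉ ≈ 2.46×10^-4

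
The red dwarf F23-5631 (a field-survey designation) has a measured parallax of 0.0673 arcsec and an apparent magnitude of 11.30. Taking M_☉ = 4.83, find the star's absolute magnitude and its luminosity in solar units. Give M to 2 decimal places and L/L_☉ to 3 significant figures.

M ≈ 10.44; L/L_☉ ≈ 5.70×10^-3

d = 1/p = 1/0.0673″ = 14.86 pc
M = m − 5 log₁₀ d + 5 = 11.30 − 5·1.1720 + 5 = 10.440
M − M_☉ = 10.440 − 4.83 = 5.610
L/L_☉ = 10^(−0.4 × 5.610) = 5.701×10^-3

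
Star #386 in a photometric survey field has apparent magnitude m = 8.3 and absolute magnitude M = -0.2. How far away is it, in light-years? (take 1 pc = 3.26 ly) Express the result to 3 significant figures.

d ≈ 1630 ly

μ = m − M = 8.500
m − M = 5 log₁₀ d − 5
log₁₀ d = (m − M)/5 + 1 = 2.7000
d = 10^2.7000 = 501.2 pc
= 1634 ly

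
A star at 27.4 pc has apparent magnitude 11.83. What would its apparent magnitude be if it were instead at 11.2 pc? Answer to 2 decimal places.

m ≈ 9.89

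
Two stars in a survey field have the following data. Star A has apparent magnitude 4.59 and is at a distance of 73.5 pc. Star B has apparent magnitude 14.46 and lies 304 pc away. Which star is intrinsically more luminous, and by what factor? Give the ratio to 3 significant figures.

Star A: M = m − 5 log₁₀ d + 5 = 4.59 − 5·1.8663 + 5 = 0.259
Star B: M = m − 5 log₁₀ d + 5 = 14.46 − 5·2.4829 + 5 = 7.046
ΔM = M_A − M_B = 0.259 − (7.046) = -6.787; smaller M is more luminous → Star A.
L ratio = 10^(0.4 |ΔM|) = 10^2.715 = 518.6

Star A is more luminous, by a factor of 519.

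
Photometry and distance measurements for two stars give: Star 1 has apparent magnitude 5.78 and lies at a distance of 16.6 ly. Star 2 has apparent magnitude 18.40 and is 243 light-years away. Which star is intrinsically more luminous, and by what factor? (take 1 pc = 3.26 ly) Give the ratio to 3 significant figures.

Star 1: d = 16.6 ly / 3.26 = 5.092 pc
Star 1: M = m − 5 log₁₀ d + 5 = 5.78 − 5·0.7069 + 5 = 7.246
Star 2: d = 243 ly / 3.26 = 74.54 pc
Star 2: M = m − 5 log₁₀ d + 5 = 18.40 − 5·1.8724 + 5 = 14.038
ΔM = M_1 − M_2 = 7.246 − (14.038) = -6.793; smaller M is more luminous → Star 1.
L ratio = 10^(0.4 |ΔM|) = 10^2.717 = 521.2

Star 1 is more luminous, by a factor of 521.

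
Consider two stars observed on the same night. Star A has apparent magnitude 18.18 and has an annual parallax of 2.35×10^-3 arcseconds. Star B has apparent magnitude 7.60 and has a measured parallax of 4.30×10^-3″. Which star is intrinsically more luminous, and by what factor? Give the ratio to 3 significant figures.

Star B is more luminous, by a factor of 5100.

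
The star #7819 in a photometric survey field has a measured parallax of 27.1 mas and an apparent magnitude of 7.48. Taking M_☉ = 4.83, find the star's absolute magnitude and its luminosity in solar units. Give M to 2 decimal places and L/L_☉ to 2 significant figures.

M ≈ 4.64; L/L_☉ ≈ 1.2

d = 1/p = 1000/27.1 mas = 36.90 pc
M = m − 5 log₁₀ d + 5 = 7.48 − 5·1.5670 + 5 = 4.645
M − M_☉ = 4.645 − 4.83 = -0.185
L/L_☉ = 10^(−0.4 × -0.185) = 1.186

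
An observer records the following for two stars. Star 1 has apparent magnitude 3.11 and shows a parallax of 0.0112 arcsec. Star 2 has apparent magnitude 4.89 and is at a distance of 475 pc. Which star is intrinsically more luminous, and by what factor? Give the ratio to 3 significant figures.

Star 2 is more luminous, by a factor of 5.49.

Star 1: d = 1/p = 1/0.0112″ = 89.29 pc
Star 1: M = m − 5 log₁₀ d + 5 = 3.11 − 5·1.9508 + 5 = -1.644
Star 2: M = m − 5 log₁₀ d + 5 = 4.89 − 5·2.6767 + 5 = -3.493
ΔM = M_1 − M_2 = -1.644 − (-3.493) = 1.850; smaller M is more luminous → Star 2.
L ratio = 10^(0.4 |ΔM|) = 10^0.740 = 5.493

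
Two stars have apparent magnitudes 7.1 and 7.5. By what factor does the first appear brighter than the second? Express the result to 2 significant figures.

1.4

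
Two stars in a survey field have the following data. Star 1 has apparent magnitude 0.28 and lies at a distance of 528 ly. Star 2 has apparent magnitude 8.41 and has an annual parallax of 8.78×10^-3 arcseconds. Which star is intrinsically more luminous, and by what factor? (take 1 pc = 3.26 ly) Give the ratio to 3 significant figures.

Star 1 is more luminous, by a factor of 3610.

Star 1: d = 528 ly / 3.26 = 162.0 pc
Star 1: M = m − 5 log₁₀ d + 5 = 0.28 − 5·2.2094 + 5 = -5.767
Star 2: d = 1/p = 1/8.78×10^-3″ = 113.9 pc
Star 2: M = m − 5 log₁₀ d + 5 = 8.41 − 5·2.0565 + 5 = 3.127
ΔM = M_1 − M_2 = -5.767 − (3.127) = -8.895; smaller M is more luminous → Star 1.
L ratio = 10^(0.4 |ΔM|) = 10^3.558 = 3613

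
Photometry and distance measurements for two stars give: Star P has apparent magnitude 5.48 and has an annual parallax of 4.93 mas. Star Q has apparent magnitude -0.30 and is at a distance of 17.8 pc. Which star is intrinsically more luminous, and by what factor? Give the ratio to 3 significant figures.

Star Q is more luminous, by a factor of 1.58.

Star P: p = 4.93 mas = 4.93×10^-3″ → d = 1/p = 202.8 pc
Star P: M = m − 5 log₁₀ d + 5 = 5.48 − 5·2.3072 + 5 = -1.056
Star Q: M = m − 5 log₁₀ d + 5 = -0.30 − 5·1.2504 + 5 = -1.552
ΔM = M_P − M_Q = -1.056 − (-1.552) = 0.496; smaller M is more luminous → Star Q.
L ratio = 10^(0.4 |ΔM|) = 10^0.199 = 1.580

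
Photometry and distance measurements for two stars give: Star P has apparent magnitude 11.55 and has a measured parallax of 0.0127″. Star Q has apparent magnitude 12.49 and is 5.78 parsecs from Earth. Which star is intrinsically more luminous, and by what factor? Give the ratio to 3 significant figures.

Star P is more luminous, by a factor of 441.

Star P: d = 1/p = 1/0.0127″ = 78.74 pc
Star P: M = m − 5 log₁₀ d + 5 = 11.55 − 5·1.8962 + 5 = 7.069
Star Q: M = m − 5 log₁₀ d + 5 = 12.49 − 5·0.7619 + 5 = 13.680
ΔM = M_P − M_Q = 7.069 − (13.680) = -6.611; smaller M is more luminous → Star P.
L ratio = 10^(0.4 |ΔM|) = 10^2.645 = 441.1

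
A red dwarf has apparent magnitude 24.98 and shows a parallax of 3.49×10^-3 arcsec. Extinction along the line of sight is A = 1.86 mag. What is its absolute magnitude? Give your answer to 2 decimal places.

M ≈ 15.83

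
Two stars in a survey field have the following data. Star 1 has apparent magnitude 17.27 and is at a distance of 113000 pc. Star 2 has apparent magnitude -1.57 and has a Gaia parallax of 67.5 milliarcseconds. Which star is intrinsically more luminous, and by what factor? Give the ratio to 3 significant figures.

Star 1: M = m − 5 log₁₀ d + 5 = 17.27 − 5·5.0531 + 5 = -2.995
Star 2: p = 67.5 mas = 0.0675″ → d = 1/p = 14.81 pc
Star 2: M = m − 5 log₁₀ d + 5 = -1.57 − 5·1.1707 + 5 = -2.423
ΔM = M_1 − M_2 = -2.995 − (-2.423) = -0.572; smaller M is more luminous → Star 1.
L ratio = 10^(0.4 |ΔM|) = 10^0.229 = 1.693

Star 1 is more luminous, by a factor of 1.69.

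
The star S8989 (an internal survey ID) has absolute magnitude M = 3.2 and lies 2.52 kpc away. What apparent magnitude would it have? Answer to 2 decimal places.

m ≈ 15.21

d = 2.52 kpc = 2520 pc
m = M + 5 log₁₀ d − 5 = 3.2 + 5·3.4014 − 5 = 15.207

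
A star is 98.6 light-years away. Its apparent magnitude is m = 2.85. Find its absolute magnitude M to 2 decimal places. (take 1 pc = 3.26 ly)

M ≈ 0.45

d = 98.6 ly / 3.26 = 30.25 pc
5 log₁₀(d/10 pc) = 5 log₁₀(30.25) − 5 = 2.403
M = m − 5 log₁₀(d/10) = 2.85 − 2.403 = 0.447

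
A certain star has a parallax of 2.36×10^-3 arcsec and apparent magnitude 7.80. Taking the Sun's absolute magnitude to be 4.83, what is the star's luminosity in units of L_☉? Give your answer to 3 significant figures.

d = 1/p = 1/2.36×10^-3″ = 423.7 pc
M = m − 5 log₁₀ d + 5 = 7.80 − 5·2.6271 + 5 = -0.335
M − M_☉ = -0.335 − 4.83 = -5.165
L/L_☉ = 10^(−0.4 × -5.165) = 116.5

L/L_☉ ≈ 116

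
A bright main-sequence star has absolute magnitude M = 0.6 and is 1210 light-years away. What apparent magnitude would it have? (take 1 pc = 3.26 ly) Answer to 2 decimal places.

m ≈ 8.45

d = 1210 ly / 3.26 = 371.2 pc
m = M + 5 log₁₀ d − 5 = 0.6 + 5·2.5696 − 5 = 8.448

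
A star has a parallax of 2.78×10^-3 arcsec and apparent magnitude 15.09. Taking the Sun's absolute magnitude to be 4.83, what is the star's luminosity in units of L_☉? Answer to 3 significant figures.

d = 1/p = 1/2.78×10^-3″ = 359.7 pc
M = m − 5 log₁₀ d + 5 = 15.09 − 5·2.5560 + 5 = 7.310
M − M_☉ = 7.310 − 4.83 = 2.480
L/L_☉ = 10^(−0.4 × 2.480) = 0.1018

L/L_☉ ≈ 0.102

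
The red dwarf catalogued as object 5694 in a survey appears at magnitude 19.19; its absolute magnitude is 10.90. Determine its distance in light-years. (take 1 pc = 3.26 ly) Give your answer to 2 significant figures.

d ≈ 1500 ly

Distance modulus: m − M = 19.19 − (10.90) = 8.290
m − M = 5 log₁₀ d − 5
log₁₀ d = (m − M)/5 + 1 = 2.6580
d = 10^2.6580 = 455.0 pc
= 1483 ly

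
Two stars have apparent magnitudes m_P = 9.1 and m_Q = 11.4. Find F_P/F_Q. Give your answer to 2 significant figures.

F_P/F_Q ≈ 8.3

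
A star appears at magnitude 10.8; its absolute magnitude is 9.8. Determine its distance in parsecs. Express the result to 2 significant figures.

d ≈ 16 pc

μ = m − M = 1.000
m − M = 5 log₁₀ d − 5
log₁₀ d = (m − M)/5 + 1 = 1.2000
d = 10^1.2000 = 15.85 pc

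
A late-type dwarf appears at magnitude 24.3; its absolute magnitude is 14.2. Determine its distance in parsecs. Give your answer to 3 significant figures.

d ≈ 1050 pc

Distance modulus: m − M = 24.3 − (14.2) = 10.100
m − M = 5 log₁₀ d − 5
log₁₀ d = (m − M)/5 + 1 = 3.0200
d = 10^3.0200 = 1047 pc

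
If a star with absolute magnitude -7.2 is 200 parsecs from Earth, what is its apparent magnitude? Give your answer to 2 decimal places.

m ≈ -0.69

m = M + 5 log₁₀ d − 5 = -7.2 + 5·2.3010 − 5 = -0.695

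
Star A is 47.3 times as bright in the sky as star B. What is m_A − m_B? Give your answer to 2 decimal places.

Pogson: Δm = −2.5 log₁₀(ratio) = −2.5 log₁₀(47.3) = −2.5 × 1.6749 = -4.187
Star A is brighter, so it has the smaller magnitude: the difference is negative.

m_A − m_B ≈ -4.19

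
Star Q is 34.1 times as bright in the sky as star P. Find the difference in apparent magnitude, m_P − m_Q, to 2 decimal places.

Pogson: Δm = −2.5 log₁₀(ratio) = −2.5 log₁₀(34.1) = −2.5 × 1.5328 = -3.832
Star Q is brighter so has the smaller magnitude: m_P − m_Q is positive.

m_P − m_Q ≈ 3.83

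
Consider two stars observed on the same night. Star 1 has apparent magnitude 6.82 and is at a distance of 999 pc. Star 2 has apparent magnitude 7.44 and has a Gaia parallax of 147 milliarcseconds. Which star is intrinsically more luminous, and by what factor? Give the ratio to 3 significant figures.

Star 1: M = m − 5 log₁₀ d + 5 = 6.82 − 5·2.9996 + 5 = -3.178
Star 2: p = 147 mas = 0.147″ → d = 1/p = 6.803 pc
Star 2: M = m − 5 log₁₀ d + 5 = 7.44 − 5·0.8327 + 5 = 8.277
ΔM = M_1 − M_2 = -3.178 − (8.277) = -11.454; smaller M is more luminous → Star 1.
L ratio = 10^(0.4 |ΔM|) = 10^4.582 = 38170

Star 1 is more luminous, by a factor of 38200.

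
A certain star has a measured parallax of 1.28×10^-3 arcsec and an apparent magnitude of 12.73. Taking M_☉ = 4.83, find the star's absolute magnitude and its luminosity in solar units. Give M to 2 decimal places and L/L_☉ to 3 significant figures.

M ≈ 3.27; L/L_☉ ≈ 4.22

d = 1/p = 1/1.28×10^-3″ = 781.2 pc
M = m − 5 log₁₀ d + 5 = 12.73 − 5·2.8928 + 5 = 3.266
M − M_☉ = 3.266 − 4.83 = -1.564
L/L_☉ = 10^(−0.4 × -1.564) = 4.223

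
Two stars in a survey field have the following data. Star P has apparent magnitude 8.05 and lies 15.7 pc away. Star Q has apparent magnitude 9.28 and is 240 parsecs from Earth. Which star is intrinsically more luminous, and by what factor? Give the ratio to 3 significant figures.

Star Q is more luminous, by a factor of 75.3.

Star P: M = m − 5 log₁₀ d + 5 = 8.05 − 5·1.1959 + 5 = 7.071
Star Q: M = m − 5 log₁₀ d + 5 = 9.28 − 5·2.3802 + 5 = 2.379
ΔM = M_P − M_Q = 7.071 − (2.379) = 4.692; smaller M is more luminous → Star Q.
L ratio = 10^(0.4 |ΔM|) = 10^1.877 = 75.27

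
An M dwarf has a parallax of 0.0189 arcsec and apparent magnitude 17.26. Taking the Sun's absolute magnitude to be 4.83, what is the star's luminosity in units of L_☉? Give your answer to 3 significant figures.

d = 1/p = 1/0.0189″ = 52.91 pc
M = m − 5 log₁₀ d + 5 = 17.26 − 5·1.7235 + 5 = 13.642
M − M_☉ = 13.642 − 4.83 = 8.812
L/L_☉ = 10^(−0.4 × 8.812) = 2.986×10^-4

L/L_☉ ≈ 2.99×10^-4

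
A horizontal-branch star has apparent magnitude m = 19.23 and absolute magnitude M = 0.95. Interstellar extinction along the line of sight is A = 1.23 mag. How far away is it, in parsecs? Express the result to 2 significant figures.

m − M = 5 log₁₀(d/10 pc) + A  ⇒  19.23 − (0.95) − 1.23 = 5 log₁₀(d/10)
17.050 = 5 log₁₀(d/10)
log₁₀ d = (m − M − A)/5 + 1 = 4.4100
d = 10^4.4100 = 25700 pc

d ≈ 26000 pc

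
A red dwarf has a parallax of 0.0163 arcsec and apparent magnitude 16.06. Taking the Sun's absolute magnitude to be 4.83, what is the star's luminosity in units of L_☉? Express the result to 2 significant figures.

d = 1/p = 1/0.0163″ = 61.35 pc
M = m − 5 log₁₀ d + 5 = 16.06 − 5·1.7878 + 5 = 12.121
M − M_☉ = 12.121 − 4.83 = 7.291
L/L_☉ = 10^(−0.4 × 7.291) = 1.212×10^-3

L/L_☉ ≈ 1.2×10^-3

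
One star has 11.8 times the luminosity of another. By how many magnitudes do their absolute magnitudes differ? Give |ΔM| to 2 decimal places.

|ΔM| ≈ 2.68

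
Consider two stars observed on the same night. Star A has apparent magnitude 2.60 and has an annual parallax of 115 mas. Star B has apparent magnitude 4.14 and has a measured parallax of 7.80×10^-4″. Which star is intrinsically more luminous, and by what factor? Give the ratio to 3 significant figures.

Star B is more luminous, by a factor of 5260.

Star A: p = 115 mas = 0.115″ → d = 1/p = 8.696 pc
Star A: M = m − 5 log₁₀ d + 5 = 2.60 − 5·0.9393 + 5 = 2.903
Star B: d = 1/p = 1/7.80×10^-4″ = 1282 pc
Star B: M = m − 5 log₁₀ d + 5 = 4.14 − 5·3.1079 + 5 = -6.400
ΔM = M_A − M_B = 2.903 − (-6.400) = 9.303; smaller M is more luminous → Star B.
L ratio = 10^(0.4 |ΔM|) = 10^3.721 = 5263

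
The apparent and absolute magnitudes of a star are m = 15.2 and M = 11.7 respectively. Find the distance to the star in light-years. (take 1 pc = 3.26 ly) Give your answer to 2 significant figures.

Distance modulus: m − M = 15.2 − (11.7) = 3.500
m − M = 5 log₁₀ d − 5
log₁₀ d = (m − M)/5 + 1 = 1.7000
d = 10^1.7000 = 50.12 pc
= 163.4 ly

d ≈ 160 ly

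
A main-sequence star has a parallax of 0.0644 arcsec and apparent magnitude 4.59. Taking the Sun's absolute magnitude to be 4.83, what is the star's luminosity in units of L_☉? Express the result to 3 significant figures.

L/L_☉ ≈ 3.01

d = 1/p = 1/0.0644″ = 15.53 pc
M = m − 5 log₁₀ d + 5 = 4.59 − 5·1.1911 + 5 = 3.634
M − M_☉ = 3.634 − 4.83 = -1.196
L/L_☉ = 10^(−0.4 × -1.196) = 3.008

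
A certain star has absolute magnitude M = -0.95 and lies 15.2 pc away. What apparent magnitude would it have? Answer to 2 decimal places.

m ≈ -0.04

m = M + 5 log₁₀ d − 5 = -0.95 + 5·1.1818 − 5 = -0.041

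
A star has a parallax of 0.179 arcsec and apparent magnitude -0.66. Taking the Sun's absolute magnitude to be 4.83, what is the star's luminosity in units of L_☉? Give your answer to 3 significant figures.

d = 1/p = 1/0.179″ = 5.587 pc
M = m − 5 log₁₀ d + 5 = -0.66 − 5·0.7471 + 5 = 0.604
M − M_☉ = 0.604 − 4.83 = -4.226
L/L_☉ = 10^(−0.4 × -4.226) = 49.01

L/L_☉ ≈ 49.0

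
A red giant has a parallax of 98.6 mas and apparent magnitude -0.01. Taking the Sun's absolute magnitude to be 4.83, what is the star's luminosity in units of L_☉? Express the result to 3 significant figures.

L/L_☉ ≈ 88.8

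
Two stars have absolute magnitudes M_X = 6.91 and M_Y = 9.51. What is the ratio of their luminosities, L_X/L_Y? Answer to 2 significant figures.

ΔM = M_X − M_Y = -2.60
L_X/L_Y = 10^(−0.4 ΔM) = 10^1.040 = 10.96

L_X/L_Y ≈ 11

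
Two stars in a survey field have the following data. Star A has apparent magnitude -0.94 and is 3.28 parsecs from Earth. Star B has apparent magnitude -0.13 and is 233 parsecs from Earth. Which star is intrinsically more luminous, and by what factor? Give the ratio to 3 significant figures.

Star B is more luminous, by a factor of 2390.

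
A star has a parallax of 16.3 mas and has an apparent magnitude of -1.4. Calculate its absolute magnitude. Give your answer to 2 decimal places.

M ≈ -5.34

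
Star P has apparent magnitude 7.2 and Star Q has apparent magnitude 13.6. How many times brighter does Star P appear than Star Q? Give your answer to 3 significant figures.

Magnitude difference = -6.4
Flux ratio = 10^(−0.4 Δm) = 10^(−0.4 × -6.4) = 10^2.560 = 363.1

363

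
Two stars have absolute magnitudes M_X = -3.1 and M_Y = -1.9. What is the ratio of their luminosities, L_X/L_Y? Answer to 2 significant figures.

L_X/L_Y ≈ 3.0

ΔM = M_X − M_Y = -1.2
L_X/L_Y = 10^(−0.4 ΔM) = 10^0.480 = 3.020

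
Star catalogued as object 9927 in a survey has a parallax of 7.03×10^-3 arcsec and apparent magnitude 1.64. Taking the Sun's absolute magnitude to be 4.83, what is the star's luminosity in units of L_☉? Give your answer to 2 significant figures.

L/L_☉ ≈ 3800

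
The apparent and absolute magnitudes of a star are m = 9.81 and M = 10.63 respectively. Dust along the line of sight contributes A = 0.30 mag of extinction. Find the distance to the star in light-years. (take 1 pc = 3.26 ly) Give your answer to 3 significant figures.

d ≈ 19.5 ly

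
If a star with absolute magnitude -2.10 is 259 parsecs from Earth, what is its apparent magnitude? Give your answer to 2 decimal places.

m ≈ 4.97

m = M + 5 log₁₀ d − 5 = -2.10 + 5·2.4133 − 5 = 4.966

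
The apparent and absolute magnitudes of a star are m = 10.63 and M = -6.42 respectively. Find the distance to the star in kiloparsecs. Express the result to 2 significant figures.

Distance modulus: m − M = 10.63 − (-6.42) = 17.050
m − M = 5 log₁₀ d − 5
log₁₀ d = (m − M)/5 + 1 = 4.4100
d = 10^4.4100 = 25700 pc
= 25.70 kpc

d ≈ 26 kpc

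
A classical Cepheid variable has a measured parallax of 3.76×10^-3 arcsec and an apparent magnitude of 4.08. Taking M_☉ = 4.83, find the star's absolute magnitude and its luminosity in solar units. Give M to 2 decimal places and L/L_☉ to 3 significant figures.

d = 1/p = 1/3.76×10^-3″ = 266.0 pc
M = m − 5 log₁₀ d + 5 = 4.08 − 5·2.4248 + 5 = -3.044
M − M_☉ = -3.044 − 4.83 = -7.874
L/L_☉ = 10^(−0.4 × -7.874) = 1411

M ≈ -3.04; L/L_☉ ≈ 1410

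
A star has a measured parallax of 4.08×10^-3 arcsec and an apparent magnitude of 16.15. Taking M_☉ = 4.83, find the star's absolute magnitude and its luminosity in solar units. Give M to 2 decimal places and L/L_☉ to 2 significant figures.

M ≈ 9.20; L/L_☉ ≈ 0.018

d = 1/p = 1/4.08×10^-3″ = 245.1 pc
M = m − 5 log₁₀ d + 5 = 16.15 − 5·2.3893 + 5 = 9.203
M − M_☉ = 9.203 − 4.83 = 4.373
L/L_☉ = 10^(−0.4 × 4.373) = 0.01781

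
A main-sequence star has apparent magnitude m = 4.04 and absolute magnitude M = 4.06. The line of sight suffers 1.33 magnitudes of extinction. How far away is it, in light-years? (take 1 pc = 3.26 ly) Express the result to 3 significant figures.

d ≈ 17.5 ly

m − M = 5 log₁₀(d/10 pc) + A  ⇒  4.04 − (4.06) − 1.33 = 5 log₁₀(d/10)
-1.350 = 5 log₁₀(d/10)
log₁₀ d = (m − M − A)/5 + 1 = 0.7300
d = 10^0.7300 = 5.370 pc
= 17.51 ly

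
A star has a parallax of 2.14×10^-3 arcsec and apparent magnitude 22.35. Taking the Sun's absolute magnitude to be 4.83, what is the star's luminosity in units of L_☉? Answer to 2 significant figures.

L/L_☉ ≈ 2.1×10^-4

d = 1/p = 1/2.14×10^-3″ = 467.3 pc
M = m − 5 log₁₀ d + 5 = 22.35 − 5·2.6696 + 5 = 14.002
M − M_☉ = 14.002 − 4.83 = 9.172
L/L_☉ = 10^(−0.4 × 9.172) = 2.144×10^-4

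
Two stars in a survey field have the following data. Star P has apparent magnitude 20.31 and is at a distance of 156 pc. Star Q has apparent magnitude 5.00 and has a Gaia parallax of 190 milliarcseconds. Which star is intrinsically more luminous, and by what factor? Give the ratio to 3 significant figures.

Star Q is more luminous, by a factor of 1510.

Star P: M = m − 5 log₁₀ d + 5 = 20.31 − 5·2.1931 + 5 = 14.344
Star Q: p = 190 mas = 0.190″ → d = 1/p = 5.263 pc
Star Q: M = m − 5 log₁₀ d + 5 = 5.00 − 5·0.7212 + 5 = 6.394
ΔM = M_P − M_Q = 14.344 − (6.394) = 7.951; smaller M is more luminous → Star Q.
L ratio = 10^(0.4 |ΔM|) = 10^3.180 = 1514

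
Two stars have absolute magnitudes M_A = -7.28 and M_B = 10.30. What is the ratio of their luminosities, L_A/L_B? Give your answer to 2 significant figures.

L_A/L_B ≈ 1.1×10^7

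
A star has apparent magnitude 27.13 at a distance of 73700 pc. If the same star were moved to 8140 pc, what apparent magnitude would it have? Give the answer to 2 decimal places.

m ≈ 22.35

Flux ∝ 1/d², so Δm = 5 log₁₀(d₂/d₁) = 5 log₁₀(8140/73700) = -4.784
m₂ = m₁ + Δm = 27.13 + (-4.784) = 22.346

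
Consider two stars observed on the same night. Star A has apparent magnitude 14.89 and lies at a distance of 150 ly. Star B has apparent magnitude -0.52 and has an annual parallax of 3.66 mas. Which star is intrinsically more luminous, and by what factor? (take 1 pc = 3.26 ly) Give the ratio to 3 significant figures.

Star B is more luminous, by a factor of 5.14×10^7.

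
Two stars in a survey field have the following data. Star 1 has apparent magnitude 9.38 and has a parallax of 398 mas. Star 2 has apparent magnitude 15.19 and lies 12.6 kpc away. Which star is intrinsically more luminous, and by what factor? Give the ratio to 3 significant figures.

Star 2 is more luminous, by a factor of 119000.

Star 1: p = 398 mas = 0.398″ → d = 1/p = 2.513 pc
Star 1: M = m − 5 log₁₀ d + 5 = 9.38 − 5·0.4001 + 5 = 12.379
Star 2: d = 12.6 kpc = 12600 pc
Star 2: M = m − 5 log₁₀ d + 5 = 15.19 − 5·4.1004 + 5 = -0.312
ΔM = M_1 − M_2 = 12.379 − (-0.312) = 12.691; smaller M is more luminous → Star 2.
L ratio = 10^(0.4 |ΔM|) = 10^5.077 = 119300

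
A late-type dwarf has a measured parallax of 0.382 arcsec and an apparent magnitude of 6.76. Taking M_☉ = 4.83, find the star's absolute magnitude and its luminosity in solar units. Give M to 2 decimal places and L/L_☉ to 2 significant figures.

d = 1/p = 1/0.382″ = 2.618 pc
M = m − 5 log₁₀ d + 5 = 6.76 − 5·0.4179 + 5 = 9.670
M − M_☉ = 9.670 − 4.83 = 4.840
L/L_☉ = 10^(−0.4 × 4.840) = 0.01158

M ≈ 9.67; L/L_☉ ≈ 0.012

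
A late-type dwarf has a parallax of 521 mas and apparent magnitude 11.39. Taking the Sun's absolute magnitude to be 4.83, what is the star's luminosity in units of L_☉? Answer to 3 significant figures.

d = 1/p = 1000/521 mas = 1.919 pc
M = m − 5 log₁₀ d + 5 = 11.39 − 5·0.2832 + 5 = 14.974
M − M_☉ = 14.974 − 4.83 = 10.144
L/L_☉ = 10^(−0.4 × 10.144) = 8.756×10^-5

L/L_☉ ≈ 8.76×10^-5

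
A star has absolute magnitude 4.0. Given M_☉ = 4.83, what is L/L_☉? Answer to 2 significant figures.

L/L_☉ ≈ 2.1

M − M_☉ = 4.0 − 4.83 = -0.830
L/L_☉ = 10^(−0.4 (M − M_☉)) = 10^0.332 = 2.148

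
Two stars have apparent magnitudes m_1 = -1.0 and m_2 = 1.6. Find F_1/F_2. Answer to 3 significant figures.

Δm = -1.0 − (1.6) = -2.6
Flux ratio = 10^(−0.4 Δm) = 10^(−0.4 × -2.6) = 10^1.040 = 10.96

F_1/F_2 ≈ 11.0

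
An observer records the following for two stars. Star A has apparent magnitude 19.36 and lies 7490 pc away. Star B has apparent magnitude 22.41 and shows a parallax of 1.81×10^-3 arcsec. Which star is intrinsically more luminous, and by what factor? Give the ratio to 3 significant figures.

Star A is more luminous, by a factor of 3050.

Star A: M = m − 5 log₁₀ d + 5 = 19.36 − 5·3.8745 + 5 = 4.988
Star B: d = 1/p = 1/1.81×10^-3″ = 552.5 pc
Star B: M = m − 5 log₁₀ d + 5 = 22.41 − 5·2.7423 + 5 = 13.698
ΔM = M_A − M_B = 4.988 − (13.698) = -8.711; smaller M is more luminous → Star A.
L ratio = 10^(0.4 |ΔM|) = 10^3.484 = 3050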